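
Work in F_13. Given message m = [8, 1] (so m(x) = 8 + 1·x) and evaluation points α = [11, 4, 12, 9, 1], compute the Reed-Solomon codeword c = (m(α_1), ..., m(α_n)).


c = [6, 12, 7, 4, 9]

Message polynomial: m(x) = 8 + 1·x (mod 13).
For each evaluation point α_i, compute m(α_i) mod 13:
  α_1 = 11: Horner steps 1 → 6, so m(11) = 6.
  α_2 = 4: Horner steps 1 → 12, so m(4) = 12.
  α_3 = 12: Horner steps 1 → 7, so m(12) = 7.
  α_4 = 9: Horner steps 1 → 4, so m(9) = 4.
  α_5 = 1: Horner steps 1 → 9, so m(1) = 9.
Codeword c = [6, 12, 7, 4, 9] ∈ F_13^5.


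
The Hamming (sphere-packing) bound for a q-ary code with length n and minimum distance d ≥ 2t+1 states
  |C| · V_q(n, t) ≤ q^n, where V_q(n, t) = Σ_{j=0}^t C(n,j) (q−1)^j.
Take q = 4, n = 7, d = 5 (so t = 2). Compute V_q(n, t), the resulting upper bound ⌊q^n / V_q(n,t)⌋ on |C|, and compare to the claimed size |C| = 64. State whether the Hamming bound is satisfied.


V_q(n, t) = 211, q^n = 16384, Hamming bound = 77, |C| = 64 ≤ bound (satisfied).

Step 1: Compute V_q(n, t) = Σ_{j=0}^2 C(n, j) (q−1)^j.
  j = 0: C(7,0)·(3)^0 = 1·1 = 1.
  j = 1: C(7,1)·(3)^1 = 7·3 = 21.
  j = 2: C(7,2)·(3)^2 = 21·9 = 189.
  V_q(n, t) = 1 + 21 + 189 = 211.
Step 2: q^n = 4^7 = 16384.
Step 3: Hamming bound ⌊q^n / V_q(n,t)⌋ = ⌊16384/211⌋ = 77.
Step 4: Compare |C| = 64 to 77: satisfied.
The claimed |C| lies below the Hamming bound.


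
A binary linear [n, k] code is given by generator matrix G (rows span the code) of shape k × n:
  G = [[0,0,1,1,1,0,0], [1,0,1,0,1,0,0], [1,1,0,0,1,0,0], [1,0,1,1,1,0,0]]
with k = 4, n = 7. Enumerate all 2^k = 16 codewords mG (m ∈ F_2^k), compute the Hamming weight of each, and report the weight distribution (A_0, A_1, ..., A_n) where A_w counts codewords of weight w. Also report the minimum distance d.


Weight distribution: A_0 = 1, A_1 = 2, A_2 = 4, A_3 = 6, A_4 = 3. Minimum distance d = 1.

Enumerate all 2^4 = 16 messages m ∈ F_2^4.
For each, compute codeword c = mG in F_2^7, then tally its weight.
  m = 0000 → c = 0000000, weight = 0.
  m = 1000 → c = 0011100, weight = 3.
  m = 0100 → c = 1010100, weight = 3.
  m = 1100 → c = 1001000, weight = 2.
  m = 0010 → c = 1100100, weight = 3.
  m = 1010 → c = 1111000, weight = 4.
  m = 0110 → c = 0110000, weight = 2.
  m = 1110 → c = 0101100, weight = 3.
  m = 0001 → c = 1011100, weight = 4.
  m = 1001 → c = 1000000, weight = 1.
  m = 0101 → c = 0001000, weight = 1.
  m = 1101 → c = 0010100, weight = 2.
  m = 0011 → c = 0111000, weight = 3.
  m = 1011 → c = 0100100, weight = 2.
  m = 0111 → c = 1101100, weight = 4.
  m = 1111 → c = 1110000, weight = 3.
Tally weights:
  weight 0: 1 codewords.
  weight 1: 2 codewords.
  weight 2: 4 codewords.
  weight 3: 6 codewords.
  weight 4: 3 codewords.
Minimum distance d = smallest w > 0 with A_w > 0 = 1.
Sanity: Σ A_w = 16 = 2^4 = 16 ✓.


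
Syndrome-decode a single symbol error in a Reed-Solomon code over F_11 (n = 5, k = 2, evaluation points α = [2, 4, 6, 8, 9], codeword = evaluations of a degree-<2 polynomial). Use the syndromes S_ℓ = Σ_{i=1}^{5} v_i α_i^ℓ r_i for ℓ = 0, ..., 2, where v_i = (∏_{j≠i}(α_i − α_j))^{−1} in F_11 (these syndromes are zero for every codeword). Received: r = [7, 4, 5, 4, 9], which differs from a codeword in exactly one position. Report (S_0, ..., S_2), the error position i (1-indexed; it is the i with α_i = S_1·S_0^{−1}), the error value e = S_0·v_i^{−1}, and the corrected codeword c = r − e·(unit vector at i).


S = (8, 10, 7), error at position 2, error magnitude e = 9, c = [7, 6, 5, 4, 9].

Step 1: column multipliers v_i = (∏_{j≠i}(α_i − α_j))^{−1} mod 11.
  i = 1 (α = 2): (2−4)(2−6)(2−8)(2−9) = (−2)·(−4)·(−6)·(−7) = 336 ≡ 6, so v_1 = 6^{−1} = 2 (mod 11).
  i = 2 (α = 4): (4−2)(4−6)(4−8)(4−9) = 2·(−2)·(−4)·(−5) = −80 ≡ 8, so v_2 = 8^{−1} = 7 (mod 11).
  i = 3 (α = 6): (6−2)(6−4)(6−8)(6−9) = 4·2·(−2)·(−3) = 48 ≡ 4, so v_3 = 4^{−1} = 3 (mod 11).
  i = 4 (α = 8): (8−2)(8−4)(8−6)(8−9) = 6·4·2·(−1) = −48 ≡ 7, so v_4 = 7^{−1} = 8 (mod 11).
  i = 5 (α = 9): (9−2)(9−4)(9−6)(9−8) = 7·5·3·1 = 105 ≡ 6, so v_5 = 6^{−1} = 2 (mod 11).
  v = [2, 7, 3, 8, 2].
Step 2: syndromes of r = [7, 4, 5, 4, 9] (all sums mod 11).
  S_0 = Σ v_i r_i = 2·7 + 7·4 + 3·5 + 8·4 + 2·9 = 107 ≡ 8.
  S_1 = Σ v_i α_i r_i = 2·2·7 + 7·4·4 + 3·6·5 + 8·8·4 + 2·9·9 = 648 ≡ 10.
  α_i^2 mod 11 = [4, 5, 3, 9, 4].
  S_2 = Σ v_i α_i^2 r_i = 2·4·7 + 7·5·4 + 3·3·5 + 8·9·4 + 2·4·9 = 601 ≡ 7.
  S = (8, 10, 7) ≠ 0, so r is not a codeword (an error is present).
Step 3: locate the error. For a single error e at position i, S_ℓ = v_i·e·α_i^ℓ, so α_err = S_1/S_0.
  S_0^{−1} = 8^{−1} = 7 (mod 11), so α_err = 10·7 = 70 ≡ 4 = α_2. Error position i = 2.
  Consistency check: S_2/S_1 = 7·10 = 70 ≡ 4 = α_err ✓ (single-error assumption holds).
Step 4: error magnitude e = S_0/v_2 = S_0·∏_{j≠2}(α_2 − α_j) = 8·8 = 64 ≡ 9 (mod 11).
Step 5: correct position 2: c_2 = r_2 − e = 4 − 9 ≡ 6 (mod 11). Hence c = [7, 6, 5, 4, 9].
  Check: interpolating c through the α_i gives m(x) = 8 + 5·x (degree < 2) with m(α_i) = c_i for every i, so c is indeed a codeword.


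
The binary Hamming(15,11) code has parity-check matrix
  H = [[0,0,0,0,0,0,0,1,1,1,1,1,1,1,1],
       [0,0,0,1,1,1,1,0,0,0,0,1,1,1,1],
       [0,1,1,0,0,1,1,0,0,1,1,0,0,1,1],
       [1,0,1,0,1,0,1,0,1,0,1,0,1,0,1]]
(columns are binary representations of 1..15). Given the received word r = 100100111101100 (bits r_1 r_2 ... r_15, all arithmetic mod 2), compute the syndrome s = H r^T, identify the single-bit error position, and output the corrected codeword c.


s = (1, 0, 0, 0)^T, error position = 8, corrected codeword c = 100100101101100

Compute s = H r^T mod 2 one row at a time:
  s_1 = 1 + 1 + 1 + 0 + 1 + 1 + 0 + 0 = 5 ≡ 1 (mod 2).
  s_2 = 1 + 0 + 0 + 1 + 1 + 1 + 0 + 0 = 4 ≡ 0 (mod 2).
  s_3 = 0 + 0 + 0 + 1 + 1 + 0 + 0 + 0 = 2 ≡ 0 (mod 2).
  s_4 = 1 + 0 + 0 + 1 + 1 + 0 + 1 + 0 = 4 ≡ 0 (mod 2).
s = (1, 0, 0, 0)^T — this equals column 8 of H (binary 1000), so error is at position 8.
Correct: flip bit 8 of r = 100100111101100 to get c = 100100101101100.


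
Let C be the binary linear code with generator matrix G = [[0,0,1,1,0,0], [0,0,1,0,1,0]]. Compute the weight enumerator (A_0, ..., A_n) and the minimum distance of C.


Weight distribution: A_0 = 1, A_2 = 3. Minimum distance d = 2.

Enumerate all 2^2 = 4 messages m ∈ F_2^2.
For each, compute codeword c = mG in F_2^6, then tally its weight.
  m = 00 → c = 000000, weight = 0.
  m = 10 → c = 001100, weight = 2.
  m = 01 → c = 001010, weight = 2.
  m = 11 → c = 000110, weight = 2.
Tally weights:
  weight 0: 1 codewords.
  weight 2: 3 codewords.
Minimum distance d = smallest w > 0 with A_w > 0 = 2.
Sanity: Σ A_w = 4 = 2^2 = 4 ✓.


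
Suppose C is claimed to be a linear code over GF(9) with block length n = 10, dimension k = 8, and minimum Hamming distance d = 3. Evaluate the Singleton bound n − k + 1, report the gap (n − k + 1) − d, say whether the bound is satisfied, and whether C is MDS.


Singleton RHS = n − k + 1 = 3, slack = 0, bound satisfied, MDS.

Singleton bound: d ≤ n − k + 1.
Here n = 10, k = 8, so n − k + 1 = 3.
Given d = 3, check d ≤ 3: YES.
Slack = (n − k + 1) − d = 0.
The code is MDS (slack = 0).
Description: the claimed parameters are [10, 8, 3]_9; such a code would be MDS (meets Singleton bound).


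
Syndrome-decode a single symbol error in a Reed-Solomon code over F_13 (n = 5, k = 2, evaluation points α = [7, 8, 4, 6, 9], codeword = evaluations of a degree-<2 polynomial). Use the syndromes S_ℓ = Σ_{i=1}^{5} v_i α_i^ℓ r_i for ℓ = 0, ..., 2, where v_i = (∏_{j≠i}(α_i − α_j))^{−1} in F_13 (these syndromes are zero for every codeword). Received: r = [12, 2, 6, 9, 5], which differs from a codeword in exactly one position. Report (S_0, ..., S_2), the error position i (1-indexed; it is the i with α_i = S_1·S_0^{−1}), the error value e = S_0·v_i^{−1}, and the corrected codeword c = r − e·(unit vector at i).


S = (1, 4, 3), error at position 3, error magnitude e = 3, c = [12, 2, 3, 9, 5].

Step 1: column multipliers v_i = (∏_{j≠i}(α_i − α_j))^{−1} mod 13.
  i = 1 (α = 7): (7−8)(7−4)(7−6)(7−9) = (−1)·3·1·(−2) = 6 ≡ 6, so v_1 = 6^{−1} = 11 (mod 13).
  i = 2 (α = 8): (8−7)(8−4)(8−6)(8−9) = 1·4·2·(−1) = −8 ≡ 5, so v_2 = 5^{−1} = 8 (mod 13).
  i = 3 (α = 4): (4−7)(4−8)(4−6)(4−9) = (−3)·(−4)·(−2)·(−5) = 120 ≡ 3, so v_3 = 3^{−1} = 9 (mod 13).
  i = 4 (α = 6): (6−7)(6−8)(6−4)(6−9) = (−1)·(−2)·2·(−3) = −12 ≡ 1, so v_4 = 1^{−1} = 1 (mod 13).
  i = 5 (α = 9): (9−7)(9−8)(9−4)(9−6) = 2·1·5·3 = 30 ≡ 4, so v_5 = 4^{−1} = 10 (mod 13).
  v = [11, 8, 9, 1, 10].
Step 2: syndromes of r = [12, 2, 6, 9, 5] (all sums mod 13).
  S_0 = Σ v_i r_i = 11·12 + 8·2 + 9·6 + 1·9 + 10·5 = 261 ≡ 1.
  S_1 = Σ v_i α_i r_i = 11·7·12 + 8·8·2 + 9·4·6 + 1·6·9 + 10·9·5 = 1772 ≡ 4.
  α_i^2 mod 13 = [10, 12, 3, 10, 3].
  S_2 = Σ v_i α_i^2 r_i = 11·10·12 + 8·12·2 + 9·3·6 + 1·10·9 + 10·3·5 = 1914 ≡ 3.
  S = (1, 4, 3) ≠ 0, so r is not a codeword (an error is present).
Step 3: locate the error. For a single error e at position i, S_ℓ = v_i·e·α_i^ℓ, so α_err = S_1/S_0.
  S_0^{−1} = 1^{−1} = 1 (mod 13), so α_err = 4·1 = 4 ≡ 4 = α_3. Error position i = 3.
  Consistency check: S_2/S_1 = 3·10 = 30 ≡ 4 = α_err ✓ (single-error assumption holds).
Step 4: error magnitude e = S_0/v_3 = S_0·∏_{j≠3}(α_3 − α_j) = 1·3 = 3 ≡ 3 (mod 13).
Step 5: correct position 3: c_3 = r_3 − e = 6 − 3 ≡ 3 (mod 13). Hence c = [12, 2, 3, 9, 5].
  Check: interpolating c through the α_i gives m(x) = 4 + 3·x (degree < 2) with m(α_i) = c_i for every i, so c is indeed a codeword.


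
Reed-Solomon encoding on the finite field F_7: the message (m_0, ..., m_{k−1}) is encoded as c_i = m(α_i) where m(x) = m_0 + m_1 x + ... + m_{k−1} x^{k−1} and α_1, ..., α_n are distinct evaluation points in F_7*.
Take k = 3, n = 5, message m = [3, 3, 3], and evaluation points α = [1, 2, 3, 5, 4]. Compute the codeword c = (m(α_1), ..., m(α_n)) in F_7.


c = [2, 0, 4, 2, 0]

Message polynomial: m(x) = 3 + 3·x + 3·x^2 (mod 7).
For each evaluation point α_i, compute m(α_i) mod 7:
  α_1 = 1: Horner steps 3 → 6 → 2, so m(1) = 2.
  α_2 = 2: Horner steps 3 → 2 → 0, so m(2) = 0.
  α_3 = 3: Horner steps 3 → 5 → 4, so m(3) = 4.
  α_4 = 5: Horner steps 3 → 4 → 2, so m(5) = 2.
  α_5 = 4: Horner steps 3 → 1 → 0, so m(4) = 0.
Codeword c = [2, 0, 4, 2, 0] ∈ F_7^5.


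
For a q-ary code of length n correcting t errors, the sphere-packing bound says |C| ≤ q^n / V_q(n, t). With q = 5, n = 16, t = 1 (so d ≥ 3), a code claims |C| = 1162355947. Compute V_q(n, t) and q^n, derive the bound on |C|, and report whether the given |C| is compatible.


V_q(n, t) = 65, q^n = 152587890625, Hamming bound = 2347506009, |C| = 1162355947 ≤ bound (satisfied).

Step 1: Compute V_q(n, t) = Σ_{j=0}^1 C(n, j) (q−1)^j.
  j = 0: C(16,0)·(4)^0 = 1·1 = 1.
  j = 1: C(16,1)·(4)^1 = 16·4 = 64.
  V_q(n, t) = 1 + 64 = 65.
Step 2: q^n = 5^16 = 152587890625.
Step 3: Hamming bound ⌊q^n / V_q(n,t)⌋ = ⌊152587890625/65⌋ = 2347506009.
Step 4: Compare |C| = 1162355947 to 2347506009: satisfied.
The claimed |C| lies below the Hamming bound.


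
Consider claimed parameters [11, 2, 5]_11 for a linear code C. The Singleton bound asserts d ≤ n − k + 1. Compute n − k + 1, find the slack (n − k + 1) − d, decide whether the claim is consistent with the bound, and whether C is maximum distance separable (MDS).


Singleton RHS = n − k + 1 = 10, slack = 5, bound satisfied, not MDS.

Singleton bound: d ≤ n − k + 1.
Here n = 11, k = 2, so n − k + 1 = 10.
Given d = 5, check d ≤ 10: YES.
Slack = (n − k + 1) − d = 5.
The code is NOT MDS (slack = 5 > 0).
Description: the claimed parameters are [11, 2, 5]_11; such a code would be non-MDS.


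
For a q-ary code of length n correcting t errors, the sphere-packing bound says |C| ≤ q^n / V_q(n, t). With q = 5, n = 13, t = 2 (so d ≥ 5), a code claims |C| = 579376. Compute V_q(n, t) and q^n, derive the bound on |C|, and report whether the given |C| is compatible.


V_q(n, t) = 1301, q^n = 1220703125, Hamming bound = 938280, |C| = 579376 ≤ bound (satisfied).

Step 1: Compute V_q(n, t) = Σ_{j=0}^2 C(n, j) (q−1)^j.
  j = 0: C(13,0)·(4)^0 = 1·1 = 1.
  j = 1: C(13,1)·(4)^1 = 13·4 = 52.
  j = 2: C(13,2)·(4)^2 = 78·16 = 1248.
  V_q(n, t) = 1 + 52 + 1248 = 1301.
Step 2: q^n = 5^13 = 1220703125.
Step 3: Hamming bound ⌊q^n / V_q(n,t)⌋ = ⌊1220703125/1301⌋ = 938280.
Step 4: Compare |C| = 579376 to 938280: satisfied.
The claimed |C| lies below the Hamming bound.


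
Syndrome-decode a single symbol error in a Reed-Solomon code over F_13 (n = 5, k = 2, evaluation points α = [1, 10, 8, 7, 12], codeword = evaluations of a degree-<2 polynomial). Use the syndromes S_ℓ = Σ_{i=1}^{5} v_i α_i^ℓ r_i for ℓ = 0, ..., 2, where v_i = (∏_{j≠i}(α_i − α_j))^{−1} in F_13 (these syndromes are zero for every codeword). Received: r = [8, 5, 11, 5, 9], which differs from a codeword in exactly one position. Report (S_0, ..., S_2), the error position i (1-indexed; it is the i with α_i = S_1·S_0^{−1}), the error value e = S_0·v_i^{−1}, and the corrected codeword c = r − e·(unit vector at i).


S = (11, 6, 8), error at position 2, error magnitude e = 8, c = [8, 10, 11, 5, 9].

Step 1: column multipliers v_i = (∏_{j≠i}(α_i − α_j))^{−1} mod 13.
  i = 1 (α = 1): (1−10)(1−8)(1−7)(1−12) = (−9)·(−7)·(−6)·(−11) = 4158 ≡ 11, so v_1 = 11^{−1} = 6 (mod 13).
  i = 2 (α = 10): (10−1)(10−8)(10−7)(10−12) = 9·2·3·(−2) = −108 ≡ 9, so v_2 = 9^{−1} = 3 (mod 13).
  i = 3 (α = 8): (8−1)(8−10)(8−7)(8−12) = 7·(−2)·1·(−4) = 56 ≡ 4, so v_3 = 4^{−1} = 10 (mod 13).
  i = 4 (α = 7): (7−1)(7−10)(7−8)(7−12) = 6·(−3)·(−1)·(−5) = −90 ≡ 1, so v_4 = 1^{−1} = 1 (mod 13).
  i = 5 (α = 12): (12−1)(12−10)(12−8)(12−7) = 11·2·4·5 = 440 ≡ 11, so v_5 = 11^{−1} = 6 (mod 13).
  v = [6, 3, 10, 1, 6].
Step 2: syndromes of r = [8, 5, 11, 5, 9] (all sums mod 13).
  S_0 = Σ v_i r_i = 6·8 + 3·5 + 10·11 + 1·5 + 6·9 = 232 ≡ 11.
  S_1 = Σ v_i α_i r_i = 6·1·8 + 3·10·5 + 10·8·11 + 1·7·5 + 6·12·9 = 1761 ≡ 6.
  α_i^2 mod 13 = [1, 9, 12, 10, 1].
  S_2 = Σ v_i α_i^2 r_i = 6·1·8 + 3·9·5 + 10·12·11 + 1·10·5 + 6·1·9 = 1607 ≡ 8.
  S = (11, 6, 8) ≠ 0, so r is not a codeword (an error is present).
Step 3: locate the error. For a single error e at position i, S_ℓ = v_i·e·α_i^ℓ, so α_err = S_1/S_0.
  S_0^{−1} = 11^{−1} = 6 (mod 13), so α_err = 6·6 = 36 ≡ 10 = α_2. Error position i = 2.
  Consistency check: S_2/S_1 = 8·11 = 88 ≡ 10 = α_err ✓ (single-error assumption holds).
Step 4: error magnitude e = S_0/v_2 = S_0·∏_{j≠2}(α_2 − α_j) = 11·9 = 99 ≡ 8 (mod 13).
Step 5: correct position 2: c_2 = r_2 − e = 5 − 8 ≡ 10 (mod 13). Hence c = [8, 10, 11, 5, 9].
  Check: interpolating c through the α_i gives m(x) = 2 + 6·x (degree < 2) with m(α_i) = c_i for every i, so c is indeed a codeword.


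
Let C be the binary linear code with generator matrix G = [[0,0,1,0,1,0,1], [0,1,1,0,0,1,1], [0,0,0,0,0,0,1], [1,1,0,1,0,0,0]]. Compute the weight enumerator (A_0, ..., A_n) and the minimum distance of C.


Weight distribution: A_0 = 1, A_1 = 1, A_2 = 1, A_3 = 4, A_4 = 5, A_5 = 3, A_6 = 1. Minimum distance d = 1.

Enumerate all 2^4 = 16 messages m ∈ F_2^4.
For each, compute codeword c = mG in F_2^7, then tally its weight.
  m = 0000 → c = 0000000, weight = 0.
  m = 1000 → c = 0010101, weight = 3.
  m = 0100 → c = 0110011, weight = 4.
  m = 1100 → c = 0100110, weight = 3.
  m = 0010 → c = 0000001, weight = 1.
  m = 1010 → c = 0010100, weight = 2.
  m = 0110 → c = 0110010, weight = 3.
  m = 1110 → c = 0100111, weight = 4.
  m = 0001 → c = 1101000, weight = 3.
  m = 1001 → c = 1111101, weight = 6.
  m = 0101 → c = 1011011, weight = 5.
  m = 1101 → c = 1001110, weight = 4.
  m = 0011 → c = 1101001, weight = 4.
  m = 1011 → c = 1111100, weight = 5.
  m = 0111 → c = 1011010, weight = 4.
  m = 1111 → c = 1001111, weight = 5.
Tally weights:
  weight 0: 1 codewords.
  weight 1: 1 codewords.
  weight 2: 1 codewords.
  weight 3: 4 codewords.
  weight 4: 5 codewords.
  weight 5: 3 codewords.
  weight 6: 1 codewords.
Minimum distance d = smallest w > 0 with A_w > 0 = 1.
Sanity: Σ A_w = 16 = 2^4 = 16 ✓.


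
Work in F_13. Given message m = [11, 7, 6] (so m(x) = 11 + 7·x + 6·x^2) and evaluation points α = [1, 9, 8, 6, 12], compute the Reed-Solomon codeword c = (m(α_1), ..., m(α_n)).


c = [11, 1, 9, 9, 10]

Message polynomial: m(x) = 11 + 7·x + 6·x^2 (mod 13).
For each evaluation point α_i, compute m(α_i) mod 13:
  α_1 = 1: Horner steps 6 → 0 → 11, so m(1) = 11.
  α_2 = 9: Horner steps 6 → 9 → 1, so m(9) = 1.
  α_3 = 8: Horner steps 6 → 3 → 9, so m(8) = 9.
  α_4 = 6: Horner steps 6 → 4 → 9, so m(6) = 9.
  α_5 = 12: Horner steps 6 → 1 → 10, so m(12) = 10.
Codeword c = [11, 1, 9, 9, 10] ∈ F_13^5.


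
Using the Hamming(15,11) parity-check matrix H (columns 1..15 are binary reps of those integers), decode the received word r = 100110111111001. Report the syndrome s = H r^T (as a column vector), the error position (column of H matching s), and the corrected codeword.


s = (0, 1, 0, 0)^T, error position = 4, corrected codeword c = 100010111111001

Compute s = H r^T mod 2 one row at a time:
  s_1 = 1 + 1 + 1 + 1 + 1 + 0 + 0 + 1 = 6 ≡ 0 (mod 2).
  s_2 = 1 + 1 + 0 + 1 + 1 + 0 + 0 + 1 = 5 ≡ 1 (mod 2).
  s_3 = 0 + 0 + 0 + 1 + 1 + 1 + 0 + 1 = 4 ≡ 0 (mod 2).
  s_4 = 1 + 0 + 1 + 1 + 1 + 1 + 0 + 1 = 6 ≡ 0 (mod 2).
s = (0, 1, 0, 0)^T — this equals column 4 of H (binary 0100), so error is at position 4.
Correct: flip bit 4 of r = 100110111111001 to get c = 100010111111001.


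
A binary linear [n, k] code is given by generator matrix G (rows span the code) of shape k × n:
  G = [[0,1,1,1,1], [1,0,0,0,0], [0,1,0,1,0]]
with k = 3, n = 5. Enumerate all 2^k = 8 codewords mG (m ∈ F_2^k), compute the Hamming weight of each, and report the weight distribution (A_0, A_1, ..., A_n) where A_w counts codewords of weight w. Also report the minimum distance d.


Weight distribution: A_0 = 1, A_1 = 1, A_2 = 2, A_3 = 2, A_4 = 1, A_5 = 1. Minimum distance d = 1.

Enumerate all 2^3 = 8 messages m ∈ F_2^3.
For each, compute codeword c = mG in F_2^5, then tally its weight.
  m = 000 → c = 00000, weight = 0.
  m = 100 → c = 01111, weight = 4.
  m = 010 → c = 10000, weight = 1.
  m = 110 → c = 11111, weight = 5.
  m = 001 → c = 01010, weight = 2.
  m = 101 → c = 00101, weight = 2.
  m = 011 → c = 11010, weight = 3.
  m = 111 → c = 10101, weight = 3.
Tally weights:
  weight 0: 1 codewords.
  weight 1: 1 codewords.
  weight 2: 2 codewords.
  weight 3: 2 codewords.
  weight 4: 1 codewords.
  weight 5: 1 codewords.
Minimum distance d = smallest w > 0 with A_w > 0 = 1.
Sanity: Σ A_w = 8 = 2^3 = 8 ✓.


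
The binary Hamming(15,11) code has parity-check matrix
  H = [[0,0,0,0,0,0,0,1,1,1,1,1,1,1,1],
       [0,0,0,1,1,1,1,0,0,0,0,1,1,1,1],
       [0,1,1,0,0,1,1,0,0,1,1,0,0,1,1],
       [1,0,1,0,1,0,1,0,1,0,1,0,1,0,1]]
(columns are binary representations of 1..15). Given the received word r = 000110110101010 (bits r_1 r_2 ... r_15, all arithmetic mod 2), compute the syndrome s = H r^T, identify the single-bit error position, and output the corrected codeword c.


s = (0, 1, 1, 0)^T, error position = 6, corrected codeword c = 000111110101010

Compute s = H r^T mod 2 one row at a time:
  s_1 = 1 + 0 + 1 + 0 + 1 + 0 + 1 + 0 = 4 ≡ 0 (mod 2).
  s_2 = 1 + 1 + 0 + 1 + 1 + 0 + 1 + 0 = 5 ≡ 1 (mod 2).
  s_3 = 0 + 0 + 0 + 1 + 1 + 0 + 1 + 0 = 3 ≡ 1 (mod 2).
  s_4 = 0 + 0 + 1 + 1 + 0 + 0 + 0 + 0 = 2 ≡ 0 (mod 2).
s = (0, 1, 1, 0)^T — this equals column 6 of H (binary 0110), so error is at position 6.
Correct: flip bit 6 of r = 000110110101010 to get c = 000111110101010.


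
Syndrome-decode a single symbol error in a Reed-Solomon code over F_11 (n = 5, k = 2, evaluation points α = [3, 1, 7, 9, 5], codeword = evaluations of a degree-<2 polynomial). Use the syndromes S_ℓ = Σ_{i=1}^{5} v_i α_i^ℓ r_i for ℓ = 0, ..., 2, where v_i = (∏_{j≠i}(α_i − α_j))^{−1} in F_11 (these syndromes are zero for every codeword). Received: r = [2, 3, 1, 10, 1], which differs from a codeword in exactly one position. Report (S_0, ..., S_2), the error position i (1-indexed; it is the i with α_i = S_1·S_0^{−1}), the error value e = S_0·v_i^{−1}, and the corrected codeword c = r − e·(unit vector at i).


S = (4, 6, 9), error at position 3, error magnitude e = 1, c = [2, 3, 0, 10, 1].

Step 1: column multipliers v_i = (∏_{j≠i}(α_i − α_j))^{−1} mod 11.
  i = 1 (α = 3): (3−1)(3−7)(3−9)(3−5) = 2·(−4)·(−6)·(−2) = −96 ≡ 3, so v_1 = 3^{−1} = 4 (mod 11).
  i = 2 (α = 1): (1−3)(1−7)(1−9)(1−5) = (−2)·(−6)·(−8)·(−4) = 384 ≡ 10, so v_2 = 10^{−1} = 10 (mod 11).
  i = 3 (α = 7): (7−3)(7−1)(7−9)(7−5) = 4·6·(−2)·2 = −96 ≡ 3, so v_3 = 3^{−1} = 4 (mod 11).
  i = 4 (α = 9): (9−3)(9−1)(9−7)(9−5) = 6·8·2·4 = 384 ≡ 10, so v_4 = 10^{−1} = 10 (mod 11).
  i = 5 (α = 5): (5−3)(5−1)(5−7)(5−9) = 2·4·(−2)·(−4) = 64 ≡ 9, so v_5 = 9^{−1} = 5 (mod 11).
  v = [4, 10, 4, 10, 5].
Step 2: syndromes of r = [2, 3, 1, 10, 1] (all sums mod 11).
  S_0 = Σ v_i r_i = 4·2 + 10·3 + 4·1 + 10·10 + 5·1 = 147 ≡ 4.
  S_1 = Σ v_i α_i r_i = 4·3·2 + 10·1·3 + 4·7·1 + 10·9·10 + 5·5·1 = 1007 ≡ 6.
  α_i^2 mod 11 = [9, 1, 5, 4, 3].
  S_2 = Σ v_i α_i^2 r_i = 4·9·2 + 10·1·3 + 4·5·1 + 10·4·10 + 5·3·1 = 537 ≡ 9.
  S = (4, 6, 9) ≠ 0, so r is not a codeword (an error is present).
Step 3: locate the error. For a single error e at position i, S_ℓ = v_i·e·α_i^ℓ, so α_err = S_1/S_0.
  S_0^{−1} = 4^{−1} = 3 (mod 11), so α_err = 6·3 = 18 ≡ 7 = α_3. Error position i = 3.
  Consistency check: S_2/S_1 = 9·2 = 18 ≡ 7 = α_err ✓ (single-error assumption holds).
Step 4: error magnitude e = S_0/v_3 = S_0·∏_{j≠3}(α_3 − α_j) = 4·3 = 12 ≡ 1 (mod 11).
Step 5: correct position 3: c_3 = r_3 − e = 1 − 1 ≡ 0 (mod 11). Hence c = [2, 3, 0, 10, 1].
  Check: interpolating c through the α_i gives m(x) = 9 + 5·x (degree < 2) with m(α_i) = c_i for every i, so c is indeed a codeword.


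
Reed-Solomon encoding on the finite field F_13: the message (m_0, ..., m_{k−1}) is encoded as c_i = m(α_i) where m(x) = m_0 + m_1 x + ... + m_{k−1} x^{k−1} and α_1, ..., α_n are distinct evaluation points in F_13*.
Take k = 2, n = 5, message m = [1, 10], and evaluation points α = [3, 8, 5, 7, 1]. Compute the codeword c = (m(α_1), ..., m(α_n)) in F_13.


c = [5, 3, 12, 6, 11]

Message polynomial: m(x) = 1 + 10·x (mod 13).
For each evaluation point α_i, compute m(α_i) mod 13:
  α_1 = 3: Horner steps 10 → 5, so m(3) = 5.
  α_2 = 8: Horner steps 10 → 3, so m(8) = 3.
  α_3 = 5: Horner steps 10 → 12, so m(5) = 12.
  α_4 = 7: Horner steps 10 → 6, so m(7) = 6.
  α_5 = 1: Horner steps 10 → 11, so m(1) = 11.
Codeword c = [5, 3, 12, 6, 11] ∈ F_13^5.


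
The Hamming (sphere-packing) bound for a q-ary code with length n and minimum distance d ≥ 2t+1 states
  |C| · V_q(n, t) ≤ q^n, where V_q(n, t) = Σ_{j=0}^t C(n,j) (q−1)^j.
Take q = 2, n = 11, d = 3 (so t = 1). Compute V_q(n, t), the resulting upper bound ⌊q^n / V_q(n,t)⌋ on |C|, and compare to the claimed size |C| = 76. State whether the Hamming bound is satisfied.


V_q(n, t) = 12, q^n = 2048, Hamming bound = 170, |C| = 76 ≤ bound (satisfied).

Step 1: Compute V_q(n, t) = Σ_{j=0}^1 C(n, j) (q−1)^j.
  j = 0: C(11,0)·(1)^0 = 1·1 = 1.
  j = 1: C(11,1)·(1)^1 = 11·1 = 11.
  V_q(n, t) = 1 + 11 = 12.
Step 2: q^n = 2^11 = 2048.
Step 3: Hamming bound ⌊q^n / V_q(n,t)⌋ = ⌊2048/12⌋ = 170.
Step 4: Compare |C| = 76 to 170: satisfied.
The claimed |C| lies below the Hamming bound.


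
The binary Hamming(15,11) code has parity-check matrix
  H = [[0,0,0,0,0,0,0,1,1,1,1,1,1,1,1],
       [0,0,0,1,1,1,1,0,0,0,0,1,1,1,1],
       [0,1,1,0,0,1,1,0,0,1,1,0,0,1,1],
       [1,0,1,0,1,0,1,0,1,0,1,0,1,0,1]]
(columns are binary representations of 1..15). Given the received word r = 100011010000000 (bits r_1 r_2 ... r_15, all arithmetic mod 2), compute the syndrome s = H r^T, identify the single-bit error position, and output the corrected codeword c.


s = (1, 0, 1, 0)^T, error position = 10, corrected codeword c = 100011010100000

Compute s = H r^T mod 2 one row at a time:
  s_1 = 1 + 0 + 0 + 0 + 0 + 0 + 0 + 0 = 1 ≡ 1 (mod 2).
  s_2 = 0 + 1 + 1 + 0 + 0 + 0 + 0 + 0 = 2 ≡ 0 (mod 2).
  s_3 = 0 + 0 + 1 + 0 + 0 + 0 + 0 + 0 = 1 ≡ 1 (mod 2).
  s_4 = 1 + 0 + 1 + 0 + 0 + 0 + 0 + 0 = 2 ≡ 0 (mod 2).
s = (1, 0, 1, 0)^T — this equals column 10 of H (binary 1010), so error is at position 10.
Correct: flip bit 10 of r = 100011010000000 to get c = 100011010100000.


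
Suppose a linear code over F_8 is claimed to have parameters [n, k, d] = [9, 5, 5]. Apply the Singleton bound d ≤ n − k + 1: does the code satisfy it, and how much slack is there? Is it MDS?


Singleton RHS = n − k + 1 = 5, slack = 0, bound satisfied, MDS.

Singleton bound: d ≤ n − k + 1.
Here n = 9, k = 5, so n − k + 1 = 5.
Given d = 5, check d ≤ 5: YES.
Slack = (n − k + 1) − d = 0.
The code is MDS (slack = 0).
Description: the claimed parameters are [9, 5, 5]_8; such a code would be MDS (meets Singleton bound).


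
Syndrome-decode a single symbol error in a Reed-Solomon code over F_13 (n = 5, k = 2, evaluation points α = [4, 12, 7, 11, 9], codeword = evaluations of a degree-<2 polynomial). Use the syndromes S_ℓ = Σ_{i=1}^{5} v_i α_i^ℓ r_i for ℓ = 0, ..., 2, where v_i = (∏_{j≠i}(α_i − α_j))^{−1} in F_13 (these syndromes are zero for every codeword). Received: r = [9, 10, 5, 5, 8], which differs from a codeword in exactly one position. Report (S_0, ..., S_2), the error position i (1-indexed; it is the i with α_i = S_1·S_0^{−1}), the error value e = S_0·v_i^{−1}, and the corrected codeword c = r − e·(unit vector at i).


S = (2, 1, 7), error at position 3, error magnitude e = 7, c = [9, 10, 11, 5, 8].

Step 1: column multipliers v_i = (∏_{j≠i}(α_i − α_j))^{−1} mod 13.
  i = 1 (α = 4): (4−12)(4−7)(4−11)(4−9) = (−8)·(−3)·(−7)·(−5) = 840 ≡ 8, so v_1 = 8^{−1} = 5 (mod 13).
  i = 2 (α = 12): (12−4)(12−7)(12−11)(12−9) = 8·5·1·3 = 120 ≡ 3, so v_2 = 3^{−1} = 9 (mod 13).
  i = 3 (α = 7): (7−4)(7−12)(7−11)(7−9) = 3·(−5)·(−4)·(−2) = −120 ≡ 10, so v_3 = 10^{−1} = 4 (mod 13).
  i = 4 (α = 11): (11−4)(11−12)(11−7)(11−9) = 7·(−1)·4·2 = −56 ≡ 9, so v_4 = 9^{−1} = 3 (mod 13).
  i = 5 (α = 9): (9−4)(9−12)(9−7)(9−11) = 5·(−3)·2·(−2) = 60 ≡ 8, so v_5 = 8^{−1} = 5 (mod 13).
  v = [5, 9, 4, 3, 5].
Step 2: syndromes of r = [9, 10, 5, 5, 8] (all sums mod 13).
  S_0 = Σ v_i r_i = 5·9 + 9·10 + 4·5 + 3·5 + 5·8 = 210 ≡ 2.
  S_1 = Σ v_i α_i r_i = 5·4·9 + 9·12·10 + 4·7·5 + 3·11·5 + 5·9·8 = 1925 ≡ 1.
  α_i^2 mod 13 = [3, 1, 10, 4, 3].
  S_2 = Σ v_i α_i^2 r_i = 5·3·9 + 9·1·10 + 4·10·5 + 3·4·5 + 5·3·8 = 605 ≡ 7.
  S = (2, 1, 7) ≠ 0, so r is not a codeword (an error is present).
Step 3: locate the error. For a single error e at position i, S_ℓ = v_i·e·α_i^ℓ, so α_err = S_1/S_0.
  S_0^{−1} = 2^{−1} = 7 (mod 13), so α_err = 1·7 = 7 ≡ 7 = α_3. Error position i = 3.
  Consistency check: S_2/S_1 = 7·1 = 7 ≡ 7 = α_err ✓ (single-error assumption holds).
Step 4: error magnitude e = S_0/v_3 = S_0·∏_{j≠3}(α_3 − α_j) = 2·10 = 20 ≡ 7 (mod 13).
Step 5: correct position 3: c_3 = r_3 − e = 5 − 7 ≡ 11 (mod 13). Hence c = [9, 10, 11, 5, 8].
  Check: interpolating c through the α_i gives m(x) = 2 + 5·x (degree < 2) with m(α_i) = c_i for every i, so c is indeed a codeword.


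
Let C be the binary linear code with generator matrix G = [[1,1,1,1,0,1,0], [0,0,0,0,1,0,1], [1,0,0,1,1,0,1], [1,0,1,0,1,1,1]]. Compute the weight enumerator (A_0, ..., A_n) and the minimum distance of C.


Weight distribution: A_0 = 1, A_2 = 4, A_3 = 3, A_4 = 3, A_5 = 4, A_7 = 1. Minimum distance d = 2.

Enumerate all 2^4 = 16 messages m ∈ F_2^4.
For each, compute codeword c = mG in F_2^7, then tally its weight.
  m = 0000 → c = 0000000, weight = 0.
  m = 1000 → c = 1111010, weight = 5.
  m = 0100 → c = 0000101, weight = 2.
  m = 1100 → c = 1111111, weight = 7.
  m = 0010 → c = 1001101, weight = 4.
  m = 1010 → c = 0110111, weight = 5.
  m = 0110 → c = 1001000, weight = 2.
  m = 1110 → c = 0110010, weight = 3.
  m = 0001 → c = 1010111, weight = 5.
  m = 1001 → c = 0101101, weight = 4.
  m = 0101 → c = 1010010, weight = 3.
  m = 1101 → c = 0101000, weight = 2.
  m = 0011 → c = 0011010, weight = 3.
  m = 1011 → c = 1100000, weight = 2.
  m = 0111 → c = 0011111, weight = 5.
  m = 1111 → c = 1100101, weight = 4.
Tally weights:
  weight 0: 1 codewords.
  weight 2: 4 codewords.
  weight 3: 3 codewords.
  weight 4: 3 codewords.
  weight 5: 4 codewords.
  weight 7: 1 codewords.
Minimum distance d = smallest w > 0 with A_w > 0 = 2.
Sanity: Σ A_w = 16 = 2^4 = 16 ✓.


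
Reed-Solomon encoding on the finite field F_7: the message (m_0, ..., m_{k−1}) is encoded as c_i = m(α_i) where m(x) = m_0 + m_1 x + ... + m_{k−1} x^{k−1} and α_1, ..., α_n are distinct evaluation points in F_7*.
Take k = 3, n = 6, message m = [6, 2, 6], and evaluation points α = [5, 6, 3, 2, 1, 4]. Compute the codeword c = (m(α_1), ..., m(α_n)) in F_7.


c = [5, 3, 3, 6, 0, 5]

Message polynomial: m(x) = 6 + 2·x + 6·x^2 (mod 7).
For each evaluation point α_i, compute m(α_i) mod 7:
  α_1 = 5: Horner steps 6 → 4 → 5, so m(5) = 5.
  α_2 = 6: Horner steps 6 → 3 → 3, so m(6) = 3.
  α_3 = 3: Horner steps 6 → 6 → 3, so m(3) = 3.
  α_4 = 2: Horner steps 6 → 0 → 6, so m(2) = 6.
  α_5 = 1: Horner steps 6 → 1 → 0, so m(1) = 0.
  α_6 = 4: Horner steps 6 → 5 → 5, so m(4) = 5.
Codeword c = [5, 3, 3, 6, 0, 5] ∈ F_7^6.


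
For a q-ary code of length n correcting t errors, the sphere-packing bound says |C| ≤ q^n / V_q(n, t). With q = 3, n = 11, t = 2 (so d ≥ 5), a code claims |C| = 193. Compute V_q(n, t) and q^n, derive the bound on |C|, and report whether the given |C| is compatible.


V_q(n, t) = 243, q^n = 177147, Hamming bound = 729, |C| = 193 ≤ bound (satisfied).

Step 1: Compute V_q(n, t) = Σ_{j=0}^2 C(n, j) (q−1)^j.
  j = 0: C(11,0)·(2)^0 = 1·1 = 1.
  j = 1: C(11,1)·(2)^1 = 11·2 = 22.
  j = 2: C(11,2)·(2)^2 = 55·4 = 220.
  V_q(n, t) = 1 + 22 + 220 = 243.
Step 2: q^n = 3^11 = 177147.
Step 3: Hamming bound ⌊q^n / V_q(n,t)⌋ = ⌊177147/243⌋ = 729.
Step 4: Compare |C| = 193 to 729: satisfied.
The claimed |C| lies below the Hamming bound.


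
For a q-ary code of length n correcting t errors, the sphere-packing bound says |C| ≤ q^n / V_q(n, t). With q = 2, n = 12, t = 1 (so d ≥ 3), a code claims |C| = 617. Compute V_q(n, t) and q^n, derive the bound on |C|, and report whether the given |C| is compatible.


V_q(n, t) = 13, q^n = 4096, Hamming bound = 315, |C| = 617 > bound (violated).

Step 1: Compute V_q(n, t) = Σ_{j=0}^1 C(n, j) (q−1)^j.
  j = 0: C(12,0)·(1)^0 = 1·1 = 1.
  j = 1: C(12,1)·(1)^1 = 12·1 = 12.
  V_q(n, t) = 1 + 12 = 13.
Step 2: q^n = 2^12 = 4096.
Step 3: Hamming bound ⌊q^n / V_q(n,t)⌋ = ⌊4096/13⌋ = 315.
Step 4: Compare |C| = 617 to 315: violated.
The claimed |C| lies above the Hamming bound, so no 2-ary code of length 12 with d ≥ 3 can have 617 codewords.


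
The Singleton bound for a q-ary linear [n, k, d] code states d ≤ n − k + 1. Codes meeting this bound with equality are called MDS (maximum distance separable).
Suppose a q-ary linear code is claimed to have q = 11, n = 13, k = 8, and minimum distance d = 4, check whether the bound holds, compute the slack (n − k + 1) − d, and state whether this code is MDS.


Singleton RHS = n − k + 1 = 6, slack = 2, bound satisfied, not MDS.

Singleton bound: d ≤ n − k + 1.
Here n = 13, k = 8, so n − k + 1 = 6.
Given d = 4, check d ≤ 6: YES.
Slack = (n − k + 1) − d = 2.
The code is NOT MDS (slack = 2 > 0).
Description: the claimed parameters are [13, 8, 4]_11; such a code would be non-MDS.


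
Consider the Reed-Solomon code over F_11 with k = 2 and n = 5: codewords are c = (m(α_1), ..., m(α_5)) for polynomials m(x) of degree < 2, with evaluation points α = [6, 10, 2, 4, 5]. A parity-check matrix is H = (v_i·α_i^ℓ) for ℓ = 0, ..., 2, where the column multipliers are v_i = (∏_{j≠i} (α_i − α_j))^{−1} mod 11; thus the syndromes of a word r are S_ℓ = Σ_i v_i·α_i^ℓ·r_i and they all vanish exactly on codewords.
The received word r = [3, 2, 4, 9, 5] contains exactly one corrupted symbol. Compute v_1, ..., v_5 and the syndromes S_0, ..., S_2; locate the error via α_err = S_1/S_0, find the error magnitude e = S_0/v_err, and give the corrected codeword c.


S = (8, 7, 2), error at position 5, error magnitude e = 10, c = [3, 2, 4, 9, 6].

Step 1: column multipliers v_i = (∏_{j≠i}(α_i − α_j))^{−1} mod 11.
  i = 1 (α = 6): (6−10)(6−2)(6−4)(6−5) = (−4)·4·2·1 = −32 ≡ 1, so v_1 = 1^{−1} = 1 (mod 11).
  i = 2 (α = 10): (10−6)(10−2)(10−4)(10−5) = 4·8·6·5 = 960 ≡ 3, so v_2 = 3^{−1} = 4 (mod 11).
  i = 3 (α = 2): (2−6)(2−10)(2−4)(2−5) = (−4)·(−8)·(−2)·(−3) = 192 ≡ 5, so v_3 = 5^{−1} = 9 (mod 11).
  i = 4 (α = 4): (4−6)(4−10)(4−2)(4−5) = (−2)·(−6)·2·(−1) = −24 ≡ 9, so v_4 = 9^{−1} = 5 (mod 11).
  i = 5 (α = 5): (5−6)(5−10)(5−2)(5−4) = (−1)·(−5)·3·1 = 15 ≡ 4, so v_5 = 4^{−1} = 3 (mod 11).
  v = [1, 4, 9, 5, 3].
Step 2: syndromes of r = [3, 2, 4, 9, 5] (all sums mod 11).
  S_0 = Σ v_i r_i = 1·3 + 4·2 + 9·4 + 5·9 + 3·5 = 107 ≡ 8.
  S_1 = Σ v_i α_i r_i = 1·6·3 + 4·10·2 + 9·2·4 + 5·4·9 + 3·5·5 = 425 ≡ 7.
  α_i^2 mod 11 = [3, 1, 4, 5, 3].
  S_2 = Σ v_i α_i^2 r_i = 1·3·3 + 4·1·2 + 9·4·4 + 5·5·9 + 3·3·5 = 431 ≡ 2.
  S = (8, 7, 2) ≠ 0, so r is not a codeword (an error is present).
Step 3: locate the error. For a single error e at position i, S_ℓ = v_i·e·α_i^ℓ, so α_err = S_1/S_0.
  S_0^{−1} = 8^{−1} = 7 (mod 11), so α_err = 7·7 = 49 ≡ 5 = α_5. Error position i = 5.
  Consistency check: S_2/S_1 = 2·8 = 16 ≡ 5 = α_err ✓ (single-error assumption holds).
Step 4: error magnitude e = S_0/v_5 = S_0·∏_{j≠5}(α_5 − α_j) = 8·4 = 32 ≡ 10 (mod 11).
Step 5: correct position 5: c_5 = r_5 − e = 5 − 10 ≡ 6 (mod 11). Hence c = [3, 2, 4, 9, 6].
  Check: interpolating c through the α_i gives m(x) = 10 + 8·x (degree < 2) with m(α_i) = c_i for every i, so c is indeed a codeword.


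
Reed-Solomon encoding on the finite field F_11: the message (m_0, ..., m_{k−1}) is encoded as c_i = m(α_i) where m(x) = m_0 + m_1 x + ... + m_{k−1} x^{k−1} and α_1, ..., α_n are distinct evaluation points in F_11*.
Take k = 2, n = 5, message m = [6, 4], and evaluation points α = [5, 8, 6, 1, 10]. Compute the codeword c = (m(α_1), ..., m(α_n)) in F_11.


c = [4, 5, 8, 10, 2]

Message polynomial: m(x) = 6 + 4·x (mod 11).
For each evaluation point α_i, compute m(α_i) mod 11:
  α_1 = 5: Horner steps 4 → 4, so m(5) = 4.
  α_2 = 8: Horner steps 4 → 5, so m(8) = 5.
  α_3 = 6: Horner steps 4 → 8, so m(6) = 8.
  α_4 = 1: Horner steps 4 → 10, so m(1) = 10.
  α_5 = 10: Horner steps 4 → 2, so m(10) = 2.
Codeword c = [4, 5, 8, 10, 2] ∈ F_11^5.


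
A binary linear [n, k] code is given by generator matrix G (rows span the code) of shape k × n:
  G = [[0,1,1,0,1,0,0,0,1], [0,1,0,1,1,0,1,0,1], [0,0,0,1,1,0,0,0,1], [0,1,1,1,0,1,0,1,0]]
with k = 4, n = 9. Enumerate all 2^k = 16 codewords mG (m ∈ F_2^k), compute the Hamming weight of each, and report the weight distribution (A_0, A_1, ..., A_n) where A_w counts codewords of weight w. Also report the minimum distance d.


Weight distribution: A_0 = 1, A_2 = 2, A_3 = 3, A_4 = 3, A_5 = 4, A_6 = 2, A_7 = 1. Minimum distance d = 2.

Enumerate all 2^4 = 16 messages m ∈ F_2^4.
For each, compute codeword c = mG in F_2^9, then tally its weight.
  m = 0000 → c = 000000000, weight = 0.
  m = 1000 → c = 011010001, weight = 4.
  m = 0100 → c = 010110101, weight = 5.
  m = 1100 → c = 001100100, weight = 3.
  m = 0010 → c = 000110001, weight = 3.
  m = 1010 → c = 011100000, weight = 3.
  m = 0110 → c = 010000100, weight = 2.
  m = 1110 → c = 001010101, weight = 4.
  m = 0001 → c = 011101010, weight = 5.
  m = 1001 → c = 000111011, weight = 5.
  m = 0101 → c = 001011111, weight = 6.
  m = 1101 → c = 010001110, weight = 4.
  m = 0011 → c = 011011011, weight = 6.
  m = 1011 → c = 000001010, weight = 2.
  m = 0111 → c = 001101110, weight = 5.
  m = 1111 → c = 010111111, weight = 7.
Tally weights:
  weight 0: 1 codewords.
  weight 2: 2 codewords.
  weight 3: 3 codewords.
  weight 4: 3 codewords.
  weight 5: 4 codewords.
  weight 6: 2 codewords.
  weight 7: 1 codewords.
Minimum distance d = smallest w > 0 with A_w > 0 = 2.
Sanity: Σ A_w = 16 = 2^4 = 16 ✓.


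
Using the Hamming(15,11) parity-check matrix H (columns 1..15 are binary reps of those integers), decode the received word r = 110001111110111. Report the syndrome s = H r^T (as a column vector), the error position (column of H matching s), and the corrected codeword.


s = (1, 1, 1, 0)^T, error position = 14, corrected codeword c = 110001111110101

Compute s = H r^T mod 2 one row at a time:
  s_1 = 1 + 1 + 1 + 1 + 0 + 1 + 1 + 1 = 7 ≡ 1 (mod 2).
  s_2 = 0 + 0 + 1 + 1 + 0 + 1 + 1 + 1 = 5 ≡ 1 (mod 2).
  s_3 = 1 + 0 + 1 + 1 + 1 + 1 + 1 + 1 = 7 ≡ 1 (mod 2).
  s_4 = 1 + 0 + 0 + 1 + 1 + 1 + 1 + 1 = 6 ≡ 0 (mod 2).
s = (1, 1, 1, 0)^T — this equals column 14 of H (binary 1110), so error is at position 14.
Correct: flip bit 14 of r = 110001111110111 to get c = 110001111110101.


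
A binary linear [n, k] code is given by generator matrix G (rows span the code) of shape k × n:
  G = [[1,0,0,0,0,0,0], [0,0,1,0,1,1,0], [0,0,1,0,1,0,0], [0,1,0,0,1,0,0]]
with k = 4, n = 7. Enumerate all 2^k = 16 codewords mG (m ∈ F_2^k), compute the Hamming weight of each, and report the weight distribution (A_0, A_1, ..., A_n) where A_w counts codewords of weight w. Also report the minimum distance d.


Weight distribution: A_0 = 1, A_1 = 2, A_2 = 4, A_3 = 6, A_4 = 3. Minimum distance d = 1.

Enumerate all 2^4 = 16 messages m ∈ F_2^4.
For each, compute codeword c = mG in F_2^7, then tally its weight.
  m = 0000 → c = 0000000, weight = 0.
  m = 1000 → c = 1000000, weight = 1.
  m = 0100 → c = 0010110, weight = 3.
  m = 1100 → c = 1010110, weight = 4.
  m = 0010 → c = 0010100, weight = 2.
  m = 1010 → c = 1010100, weight = 3.
  m = 0110 → c = 0000010, weight = 1.
  m = 1110 → c = 1000010, weight = 2.
  m = 0001 → c = 0100100, weight = 2.
  m = 1001 → c = 1100100, weight = 3.
  m = 0101 → c = 0110010, weight = 3.
  m = 1101 → c = 1110010, weight = 4.
  m = 0011 → c = 0110000, weight = 2.
  m = 1011 → c = 1110000, weight = 3.
  m = 0111 → c = 0100110, weight = 3.
  m = 1111 → c = 1100110, weight = 4.
Tally weights:
  weight 0: 1 codewords.
  weight 1: 2 codewords.
  weight 2: 4 codewords.
  weight 3: 6 codewords.
  weight 4: 3 codewords.
Minimum distance d = smallest w > 0 with A_w > 0 = 1.
Sanity: Σ A_w = 16 = 2^4 = 16 ✓.


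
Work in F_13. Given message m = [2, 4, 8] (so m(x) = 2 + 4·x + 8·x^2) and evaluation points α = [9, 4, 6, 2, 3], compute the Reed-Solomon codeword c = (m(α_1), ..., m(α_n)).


c = [10, 3, 2, 3, 8]

Message polynomial: m(x) = 2 + 4·x + 8·x^2 (mod 13).
For each evaluation point α_i, compute m(α_i) mod 13:
  α_1 = 9: Horner steps 8 → 11 → 10, so m(9) = 10.
  α_2 = 4: Horner steps 8 → 10 → 3, so m(4) = 3.
  α_3 = 6: Horner steps 8 → 0 → 2, so m(6) = 2.
  α_4 = 2: Horner steps 8 → 7 → 3, so m(2) = 3.
  α_5 = 3: Horner steps 8 → 2 → 8, so m(3) = 8.
Codeword c = [10, 3, 2, 3, 8] ∈ F_13^5.
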